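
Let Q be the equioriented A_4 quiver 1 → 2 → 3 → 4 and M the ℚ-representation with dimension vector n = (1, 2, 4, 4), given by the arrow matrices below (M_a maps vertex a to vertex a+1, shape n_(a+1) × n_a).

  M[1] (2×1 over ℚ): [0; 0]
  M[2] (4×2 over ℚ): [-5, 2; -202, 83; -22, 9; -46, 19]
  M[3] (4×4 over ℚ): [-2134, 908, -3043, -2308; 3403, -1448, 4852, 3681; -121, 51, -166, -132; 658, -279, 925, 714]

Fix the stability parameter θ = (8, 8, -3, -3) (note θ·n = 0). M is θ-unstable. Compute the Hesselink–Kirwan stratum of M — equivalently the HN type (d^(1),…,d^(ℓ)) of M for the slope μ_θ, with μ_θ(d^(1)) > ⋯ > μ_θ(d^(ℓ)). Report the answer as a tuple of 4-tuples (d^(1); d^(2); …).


Barcode: M ≅ I[1,1], I[2,4]^2, I[3,4]^2. HN layers by μ_θ (3 steps, strictly decreasing):
  μ^(1)=8; μ^(2)=2/3; μ^(3)=-3

((1, 0, 0, 0); (0, 2, 2, 2); (0, 0, 2, 2))


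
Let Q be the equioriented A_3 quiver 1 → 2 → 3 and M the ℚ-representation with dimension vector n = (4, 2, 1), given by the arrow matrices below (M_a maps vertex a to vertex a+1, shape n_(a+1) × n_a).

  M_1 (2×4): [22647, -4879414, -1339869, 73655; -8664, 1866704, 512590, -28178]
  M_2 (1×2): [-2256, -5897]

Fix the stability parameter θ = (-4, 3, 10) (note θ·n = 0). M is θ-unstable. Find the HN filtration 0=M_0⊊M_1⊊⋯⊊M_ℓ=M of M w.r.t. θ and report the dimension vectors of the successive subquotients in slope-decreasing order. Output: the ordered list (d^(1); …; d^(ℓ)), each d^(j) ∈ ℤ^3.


Barcode: M ≅ I[1,1]^2, I[1,2], I[1,3]. HN layers by μ_θ (3 steps, strictly decreasing):
  μ^(1)=10; μ^(2)=3; μ^(3)=-4

((0, 0, 1); (0, 2, 0); (4, 0, 0))


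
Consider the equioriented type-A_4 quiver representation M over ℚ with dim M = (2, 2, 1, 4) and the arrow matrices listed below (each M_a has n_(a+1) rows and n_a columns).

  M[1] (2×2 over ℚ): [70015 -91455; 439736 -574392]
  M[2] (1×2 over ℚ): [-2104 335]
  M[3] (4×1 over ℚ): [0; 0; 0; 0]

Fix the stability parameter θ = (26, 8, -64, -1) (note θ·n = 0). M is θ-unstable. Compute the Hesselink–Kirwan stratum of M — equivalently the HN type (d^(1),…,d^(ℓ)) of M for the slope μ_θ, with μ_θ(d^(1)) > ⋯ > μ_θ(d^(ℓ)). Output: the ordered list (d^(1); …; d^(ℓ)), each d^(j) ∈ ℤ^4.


Barcode: M ≅ I[1,1], I[1,2], I[2,3], I[4,4]^4. HN layers by μ_θ (4 steps, strictly decreasing):
  μ^(1)=26; μ^(2)=17; μ^(3)=-1; μ^(4)=-28

((1, 0, 0, 0); (1, 1, 0, 0); (0, 0, 0, 4); (0, 1, 1, 0))


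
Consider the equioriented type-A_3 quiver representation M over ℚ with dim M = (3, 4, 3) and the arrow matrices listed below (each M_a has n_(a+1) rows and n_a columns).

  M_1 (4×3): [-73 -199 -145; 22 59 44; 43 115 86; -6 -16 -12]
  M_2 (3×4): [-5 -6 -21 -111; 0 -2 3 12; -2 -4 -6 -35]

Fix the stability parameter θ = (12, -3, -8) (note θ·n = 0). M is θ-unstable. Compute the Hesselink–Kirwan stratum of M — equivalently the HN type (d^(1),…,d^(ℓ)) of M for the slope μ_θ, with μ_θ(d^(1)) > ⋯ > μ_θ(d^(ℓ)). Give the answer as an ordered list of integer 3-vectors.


Interval decomposition of M: I[1,3]^3, I[2,2].
HN type (ℓ=2): μ^(1)=1/3; μ^(2)=-3

((3, 3, 3); (0, 1, 0))


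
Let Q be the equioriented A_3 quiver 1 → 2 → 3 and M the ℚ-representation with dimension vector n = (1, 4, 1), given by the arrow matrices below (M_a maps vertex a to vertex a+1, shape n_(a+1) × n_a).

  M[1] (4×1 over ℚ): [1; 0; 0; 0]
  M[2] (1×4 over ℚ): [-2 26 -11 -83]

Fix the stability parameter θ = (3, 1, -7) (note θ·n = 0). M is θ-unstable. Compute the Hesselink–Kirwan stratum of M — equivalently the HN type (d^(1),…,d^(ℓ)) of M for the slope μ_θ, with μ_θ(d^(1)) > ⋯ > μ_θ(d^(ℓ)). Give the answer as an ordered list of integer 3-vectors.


Interval decomposition of M: I[1,3], I[2,2]^3.
HN type (ℓ=2): μ^(1)=1; μ^(2)=-1

((0, 3, 0); (1, 1, 1))


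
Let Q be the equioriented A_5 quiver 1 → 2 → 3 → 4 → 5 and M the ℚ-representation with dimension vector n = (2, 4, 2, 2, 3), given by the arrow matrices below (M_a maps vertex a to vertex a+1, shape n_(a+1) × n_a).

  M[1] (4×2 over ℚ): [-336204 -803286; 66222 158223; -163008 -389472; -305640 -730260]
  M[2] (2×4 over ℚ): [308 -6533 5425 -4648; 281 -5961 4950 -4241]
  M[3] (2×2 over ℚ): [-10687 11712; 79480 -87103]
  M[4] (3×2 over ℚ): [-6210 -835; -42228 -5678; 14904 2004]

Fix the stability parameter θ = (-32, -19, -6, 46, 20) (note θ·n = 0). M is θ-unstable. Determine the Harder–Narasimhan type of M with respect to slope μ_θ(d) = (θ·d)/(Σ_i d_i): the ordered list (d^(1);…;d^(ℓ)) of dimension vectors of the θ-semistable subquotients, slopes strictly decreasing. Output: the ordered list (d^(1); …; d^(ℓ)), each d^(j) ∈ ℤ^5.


Interval decomposition of M: I[1,1], I[1,5], I[2,2]^2, I[2,4], I[5,5]^2.
HN type (ℓ=6): μ^(1)=46; μ^(2)=33; μ^(3)=20; μ^(4)=-6; μ^(5)=-19; μ^(6)=-32

((0, 0, 0, 1, 0); (0, 0, 0, 1, 1); (0, 0, 0, 0, 2); (0, 0, 2, 0, 0); (0, 4, 0, 0, 0); (2, 0, 0, 0, 0))


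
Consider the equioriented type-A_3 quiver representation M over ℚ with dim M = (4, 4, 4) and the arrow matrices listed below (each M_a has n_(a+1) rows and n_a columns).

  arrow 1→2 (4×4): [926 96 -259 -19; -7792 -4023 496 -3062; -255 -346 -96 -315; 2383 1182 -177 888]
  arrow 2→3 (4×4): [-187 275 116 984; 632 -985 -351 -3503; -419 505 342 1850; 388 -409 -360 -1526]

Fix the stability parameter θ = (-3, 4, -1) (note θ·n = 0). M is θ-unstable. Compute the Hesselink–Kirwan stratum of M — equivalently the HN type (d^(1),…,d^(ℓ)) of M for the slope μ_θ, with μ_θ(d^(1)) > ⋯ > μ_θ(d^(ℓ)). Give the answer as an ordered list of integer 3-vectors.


Barcode: M ≅ I[1,1], I[1,3]^3, I[2,2], I[3,3]. HN layers by μ_θ (4 steps, strictly decreasing):
  μ^(1)=4; μ^(2)=3/2; μ^(3)=-1; μ^(4)=-3

((0, 1, 0); (0, 3, 3); (0, 0, 1); (4, 0, 0))


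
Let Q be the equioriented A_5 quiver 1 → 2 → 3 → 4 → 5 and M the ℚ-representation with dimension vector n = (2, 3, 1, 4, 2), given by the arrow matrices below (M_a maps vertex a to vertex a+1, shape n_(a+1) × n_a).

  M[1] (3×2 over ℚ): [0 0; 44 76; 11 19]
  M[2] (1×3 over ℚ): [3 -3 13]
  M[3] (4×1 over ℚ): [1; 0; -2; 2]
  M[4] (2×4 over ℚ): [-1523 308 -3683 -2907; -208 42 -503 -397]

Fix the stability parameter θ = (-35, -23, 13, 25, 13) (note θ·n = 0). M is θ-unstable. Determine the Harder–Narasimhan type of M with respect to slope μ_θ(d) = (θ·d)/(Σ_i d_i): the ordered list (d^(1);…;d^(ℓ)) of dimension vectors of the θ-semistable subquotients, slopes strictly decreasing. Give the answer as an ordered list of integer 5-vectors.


Via rank(M_{q-1}∘⋯∘M_p): M ≅ I[1,1], I[1,5], I[2,2]^2, I[4,4]^2, I[4,5].
μ_θ-semistable layers: μ^(1)=25; μ^(2)=19; μ^(3)=13; μ^(4)=-23; μ^(5)=-35

((0, 0, 0, 2, 0); (0, 0, 0, 2, 2); (0, 0, 1, 0, 0); (0, 3, 0, 0, 0); (2, 0, 0, 0, 0))


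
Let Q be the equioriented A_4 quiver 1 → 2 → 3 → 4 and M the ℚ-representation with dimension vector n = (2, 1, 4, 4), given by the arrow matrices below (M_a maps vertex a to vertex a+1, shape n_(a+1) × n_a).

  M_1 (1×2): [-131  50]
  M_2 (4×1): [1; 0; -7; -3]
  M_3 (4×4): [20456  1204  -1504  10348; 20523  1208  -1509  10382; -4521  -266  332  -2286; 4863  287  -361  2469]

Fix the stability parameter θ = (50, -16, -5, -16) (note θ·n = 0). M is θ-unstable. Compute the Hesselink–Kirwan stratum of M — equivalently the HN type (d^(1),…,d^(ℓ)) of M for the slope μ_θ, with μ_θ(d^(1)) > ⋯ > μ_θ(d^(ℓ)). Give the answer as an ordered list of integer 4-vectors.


Via rank(M_{q-1}∘⋯∘M_p): M ≅ I[1,1], I[1,4], I[3,4]^3.
μ_θ-semistable layers: μ^(1)=50; μ^(2)=13/4; μ^(3)=-21/2

((1, 0, 0, 0); (1, 1, 1, 1); (0, 0, 3, 3))


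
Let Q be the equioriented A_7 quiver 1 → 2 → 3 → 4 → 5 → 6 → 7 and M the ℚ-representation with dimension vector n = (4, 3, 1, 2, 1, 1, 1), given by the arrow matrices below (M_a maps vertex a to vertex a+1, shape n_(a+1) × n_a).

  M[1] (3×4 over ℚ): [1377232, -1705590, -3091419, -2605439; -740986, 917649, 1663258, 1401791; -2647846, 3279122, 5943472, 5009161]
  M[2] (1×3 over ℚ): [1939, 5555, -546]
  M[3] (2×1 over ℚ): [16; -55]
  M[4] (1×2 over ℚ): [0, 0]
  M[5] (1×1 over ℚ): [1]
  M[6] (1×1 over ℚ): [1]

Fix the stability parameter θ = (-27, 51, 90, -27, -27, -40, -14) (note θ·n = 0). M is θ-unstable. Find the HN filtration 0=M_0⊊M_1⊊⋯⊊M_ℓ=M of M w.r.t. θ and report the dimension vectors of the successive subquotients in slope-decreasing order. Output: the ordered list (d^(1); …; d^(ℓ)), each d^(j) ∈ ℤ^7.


Barcode: M ≅ I[1,1], I[1,2]^2, I[1,4], I[4,4], I[5,7]. HN layers by μ_θ (5 steps, strictly decreasing):
  μ^(1)=51; μ^(2)=38; μ^(3)=-14; μ^(4)=-27; μ^(5)=-67/2

((0, 2, 0, 0, 0, 0, 0); (0, 1, 1, 1, 0, 0, 0); (0, 0, 0, 0, 0, 0, 1); (4, 0, 0, 1, 0, 0, 0); (0, 0, 0, 0, 1, 1, 0))


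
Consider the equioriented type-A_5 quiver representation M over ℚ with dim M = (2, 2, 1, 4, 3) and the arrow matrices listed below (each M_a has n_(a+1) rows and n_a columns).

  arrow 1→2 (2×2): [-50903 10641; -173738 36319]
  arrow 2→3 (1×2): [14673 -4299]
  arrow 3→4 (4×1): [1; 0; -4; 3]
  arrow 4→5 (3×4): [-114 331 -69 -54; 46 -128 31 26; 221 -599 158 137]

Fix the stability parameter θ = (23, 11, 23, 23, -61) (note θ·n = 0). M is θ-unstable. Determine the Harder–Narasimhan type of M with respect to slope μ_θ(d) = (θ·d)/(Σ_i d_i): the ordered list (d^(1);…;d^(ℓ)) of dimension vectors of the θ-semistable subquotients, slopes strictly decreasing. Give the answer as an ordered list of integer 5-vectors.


Via rank(M_{q-1}∘⋯∘M_p): M ≅ I[1,2], I[1,4], I[4,5]^3.
μ_θ-semistable layers: μ^(1)=23; μ^(2)=17; μ^(3)=-19

((0, 0, 1, 1, 0); (2, 2, 0, 0, 0); (0, 0, 0, 3, 3))


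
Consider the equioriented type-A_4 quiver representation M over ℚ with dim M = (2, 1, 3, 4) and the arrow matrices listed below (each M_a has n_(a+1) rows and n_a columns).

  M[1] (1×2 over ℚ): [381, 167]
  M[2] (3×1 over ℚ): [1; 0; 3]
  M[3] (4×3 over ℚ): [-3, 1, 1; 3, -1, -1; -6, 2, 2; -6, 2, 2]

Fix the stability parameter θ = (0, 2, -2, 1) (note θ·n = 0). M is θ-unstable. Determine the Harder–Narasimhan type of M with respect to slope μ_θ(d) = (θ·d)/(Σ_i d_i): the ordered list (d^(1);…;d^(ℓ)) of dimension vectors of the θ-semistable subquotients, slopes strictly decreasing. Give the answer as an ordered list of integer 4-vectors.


Via rank(M_{q-1}∘⋯∘M_p): M ≅ I[1,1], I[1,3], I[3,3], I[3,4], I[4,4]^3.
μ_θ-semistable layers: μ^(1)=1; μ^(2)=0; μ^(3)=-2

((0, 0, 0, 4); (2, 1, 1, 0); (0, 0, 2, 0))


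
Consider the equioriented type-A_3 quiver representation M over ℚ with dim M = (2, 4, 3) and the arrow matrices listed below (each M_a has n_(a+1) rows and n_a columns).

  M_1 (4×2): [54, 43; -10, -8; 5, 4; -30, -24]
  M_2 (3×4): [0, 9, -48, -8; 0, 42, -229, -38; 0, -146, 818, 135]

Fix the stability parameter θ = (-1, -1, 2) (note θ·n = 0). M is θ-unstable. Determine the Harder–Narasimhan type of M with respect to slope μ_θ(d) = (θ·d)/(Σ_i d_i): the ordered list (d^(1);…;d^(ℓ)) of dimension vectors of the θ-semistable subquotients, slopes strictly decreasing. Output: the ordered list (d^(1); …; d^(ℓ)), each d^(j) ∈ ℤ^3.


Interval decomposition of M: I[1,2], I[1,3], I[2,3]^2.
HN type (ℓ=2): μ^(1)=2; μ^(2)=-1

((0, 0, 3); (2, 4, 0))


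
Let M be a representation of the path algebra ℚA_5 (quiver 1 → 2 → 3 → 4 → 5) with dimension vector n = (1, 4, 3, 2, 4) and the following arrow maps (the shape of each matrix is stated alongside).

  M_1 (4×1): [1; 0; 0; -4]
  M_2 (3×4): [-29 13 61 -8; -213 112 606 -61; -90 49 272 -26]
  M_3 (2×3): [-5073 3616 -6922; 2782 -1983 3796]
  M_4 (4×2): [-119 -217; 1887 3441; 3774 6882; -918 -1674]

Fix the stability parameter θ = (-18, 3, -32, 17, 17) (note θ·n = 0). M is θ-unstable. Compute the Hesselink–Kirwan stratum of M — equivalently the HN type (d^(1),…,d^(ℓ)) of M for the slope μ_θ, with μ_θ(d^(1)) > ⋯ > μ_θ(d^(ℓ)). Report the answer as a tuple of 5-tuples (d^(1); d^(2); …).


Interval decomposition of M: I[1,4], I[2,2], I[2,3], I[2,5], I[5,5]^3.
HN type (ℓ=4): μ^(1)=17; μ^(2)=3; μ^(3)=-29/2; μ^(4)=-18

((0, 0, 0, 2, 4); (0, 1, 0, 0, 0); (0, 3, 3, 0, 0); (1, 0, 0, 0, 0))


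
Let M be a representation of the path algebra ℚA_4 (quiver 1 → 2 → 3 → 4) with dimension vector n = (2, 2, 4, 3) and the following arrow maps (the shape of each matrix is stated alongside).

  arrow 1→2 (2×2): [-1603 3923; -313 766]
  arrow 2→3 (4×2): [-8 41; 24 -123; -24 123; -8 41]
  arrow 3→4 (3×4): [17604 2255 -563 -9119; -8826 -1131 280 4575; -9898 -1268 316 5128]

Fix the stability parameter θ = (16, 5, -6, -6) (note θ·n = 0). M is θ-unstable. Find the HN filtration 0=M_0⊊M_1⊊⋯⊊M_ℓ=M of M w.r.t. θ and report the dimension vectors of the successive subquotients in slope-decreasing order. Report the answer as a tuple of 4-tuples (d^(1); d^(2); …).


Barcode: M ≅ I[1,2], I[1,4], I[3,3], I[3,4]^2. HN layers by μ_θ (3 steps, strictly decreasing):
  μ^(1)=21/2; μ^(2)=9/4; μ^(3)=-6

((1, 1, 0, 0); (1, 1, 1, 1); (0, 0, 3, 2))


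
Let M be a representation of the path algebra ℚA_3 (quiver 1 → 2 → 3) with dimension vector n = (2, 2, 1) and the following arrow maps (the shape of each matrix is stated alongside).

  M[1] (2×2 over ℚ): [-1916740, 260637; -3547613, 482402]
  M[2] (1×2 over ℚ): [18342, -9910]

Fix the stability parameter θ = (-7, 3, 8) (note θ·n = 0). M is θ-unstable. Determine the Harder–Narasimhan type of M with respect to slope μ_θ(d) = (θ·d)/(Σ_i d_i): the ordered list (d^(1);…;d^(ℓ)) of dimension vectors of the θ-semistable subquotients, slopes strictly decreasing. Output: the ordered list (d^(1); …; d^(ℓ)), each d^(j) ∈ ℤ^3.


Via rank(M_{q-1}∘⋯∘M_p): M ≅ I[1,2], I[1,3].
μ_θ-semistable layers: μ^(1)=8; μ^(2)=3; μ^(3)=-7

((0, 0, 1); (0, 2, 0); (2, 0, 0))


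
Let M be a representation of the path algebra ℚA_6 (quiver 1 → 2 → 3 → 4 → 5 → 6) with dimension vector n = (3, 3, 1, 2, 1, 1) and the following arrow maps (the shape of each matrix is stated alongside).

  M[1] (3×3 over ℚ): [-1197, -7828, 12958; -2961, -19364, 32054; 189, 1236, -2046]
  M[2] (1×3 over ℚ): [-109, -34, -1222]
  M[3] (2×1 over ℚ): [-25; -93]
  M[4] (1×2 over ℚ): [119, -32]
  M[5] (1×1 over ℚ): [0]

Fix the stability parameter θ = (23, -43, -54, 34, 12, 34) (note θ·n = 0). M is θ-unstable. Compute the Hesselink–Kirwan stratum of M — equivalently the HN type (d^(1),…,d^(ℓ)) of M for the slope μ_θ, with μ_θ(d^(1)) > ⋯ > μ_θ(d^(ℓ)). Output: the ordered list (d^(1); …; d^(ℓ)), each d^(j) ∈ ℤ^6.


Barcode: M ≅ I[1,1]^2, I[1,5], I[2,2]^2, I[4,4], I[6,6]. HN layers by μ_θ (4 steps, strictly decreasing):
  μ^(1)=34; μ^(2)=23; μ^(3)=-74/3; μ^(4)=-43

((0, 0, 0, 1, 0, 1); (2, 0, 0, 1, 1, 0); (1, 1, 1, 0, 0, 0); (0, 2, 0, 0, 0, 0))


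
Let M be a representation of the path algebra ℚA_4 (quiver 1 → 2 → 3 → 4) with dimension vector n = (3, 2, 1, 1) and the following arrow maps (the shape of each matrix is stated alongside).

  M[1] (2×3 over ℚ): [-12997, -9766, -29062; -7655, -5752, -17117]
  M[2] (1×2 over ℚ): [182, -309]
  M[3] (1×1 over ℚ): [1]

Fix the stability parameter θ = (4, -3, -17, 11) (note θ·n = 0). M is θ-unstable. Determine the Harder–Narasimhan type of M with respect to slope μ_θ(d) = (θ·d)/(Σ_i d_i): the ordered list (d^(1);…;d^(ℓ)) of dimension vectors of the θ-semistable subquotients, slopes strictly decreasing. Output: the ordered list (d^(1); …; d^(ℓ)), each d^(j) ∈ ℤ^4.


Via rank(M_{q-1}∘⋯∘M_p): M ≅ I[1,1], I[1,2], I[1,4].
μ_θ-semistable layers: μ^(1)=11; μ^(2)=4; μ^(3)=1/2; μ^(4)=-16/3

((0, 0, 0, 1); (1, 0, 0, 0); (1, 1, 0, 0); (1, 1, 1, 0))


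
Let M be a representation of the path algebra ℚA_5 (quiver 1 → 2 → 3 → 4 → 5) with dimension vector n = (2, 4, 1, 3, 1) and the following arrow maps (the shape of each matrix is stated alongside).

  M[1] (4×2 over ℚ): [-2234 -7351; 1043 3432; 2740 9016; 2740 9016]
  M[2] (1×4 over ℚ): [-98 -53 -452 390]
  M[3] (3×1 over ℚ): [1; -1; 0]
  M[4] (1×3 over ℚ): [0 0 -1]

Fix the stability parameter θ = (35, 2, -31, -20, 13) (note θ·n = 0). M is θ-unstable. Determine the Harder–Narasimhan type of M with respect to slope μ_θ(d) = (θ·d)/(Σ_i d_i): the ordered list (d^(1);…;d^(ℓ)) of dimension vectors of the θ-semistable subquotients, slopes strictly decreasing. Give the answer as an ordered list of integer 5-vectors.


Interval decomposition of M: I[1,2], I[1,4], I[2,2]^2, I[4,4], I[4,5].
HN type (ℓ=5): μ^(1)=37/2; μ^(2)=13; μ^(3)=2; μ^(4)=-7/2; μ^(5)=-20

((1, 1, 0, 0, 0); (0, 0, 0, 0, 1); (0, 2, 0, 0, 0); (1, 1, 1, 1, 0); (0, 0, 0, 2, 0))


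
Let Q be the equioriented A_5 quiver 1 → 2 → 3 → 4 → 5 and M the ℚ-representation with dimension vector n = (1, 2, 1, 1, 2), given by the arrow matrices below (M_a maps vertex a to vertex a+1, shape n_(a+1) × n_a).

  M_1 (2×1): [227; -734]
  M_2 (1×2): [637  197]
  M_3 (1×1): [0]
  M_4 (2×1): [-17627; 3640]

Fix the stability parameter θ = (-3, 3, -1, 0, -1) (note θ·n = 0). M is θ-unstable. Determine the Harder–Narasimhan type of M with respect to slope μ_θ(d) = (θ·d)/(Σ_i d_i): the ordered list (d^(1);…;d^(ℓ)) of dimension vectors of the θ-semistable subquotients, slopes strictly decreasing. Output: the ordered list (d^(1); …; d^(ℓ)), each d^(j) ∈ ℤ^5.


Interval decomposition of M: I[1,3], I[2,2], I[4,5], I[5,5].
HN type (ℓ=5): μ^(1)=3; μ^(2)=1; μ^(3)=-1/2; μ^(4)=-1; μ^(5)=-3

((0, 1, 0, 0, 0); (0, 1, 1, 0, 0); (0, 0, 0, 1, 1); (0, 0, 0, 0, 1); (1, 0, 0, 0, 0))


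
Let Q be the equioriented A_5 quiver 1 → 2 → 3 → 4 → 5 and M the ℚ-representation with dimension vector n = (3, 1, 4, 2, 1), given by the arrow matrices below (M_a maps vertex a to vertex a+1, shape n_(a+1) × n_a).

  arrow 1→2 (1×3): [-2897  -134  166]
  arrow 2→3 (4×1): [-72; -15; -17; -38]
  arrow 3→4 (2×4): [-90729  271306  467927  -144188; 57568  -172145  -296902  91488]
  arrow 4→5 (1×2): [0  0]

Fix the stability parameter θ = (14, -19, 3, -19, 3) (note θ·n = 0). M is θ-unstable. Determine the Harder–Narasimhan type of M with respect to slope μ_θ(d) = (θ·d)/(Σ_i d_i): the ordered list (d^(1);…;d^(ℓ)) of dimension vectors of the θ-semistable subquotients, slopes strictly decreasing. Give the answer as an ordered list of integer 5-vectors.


Barcode: M ≅ I[1,1]^2, I[1,4], I[3,3]^2, I[3,4], I[5,5]. HN layers by μ_θ (4 steps, strictly decreasing):
  μ^(1)=14; μ^(2)=3; μ^(3)=-21/4; μ^(4)=-8

((2, 0, 0, 0, 0); (0, 0, 2, 0, 1); (1, 1, 1, 1, 0); (0, 0, 1, 1, 0))


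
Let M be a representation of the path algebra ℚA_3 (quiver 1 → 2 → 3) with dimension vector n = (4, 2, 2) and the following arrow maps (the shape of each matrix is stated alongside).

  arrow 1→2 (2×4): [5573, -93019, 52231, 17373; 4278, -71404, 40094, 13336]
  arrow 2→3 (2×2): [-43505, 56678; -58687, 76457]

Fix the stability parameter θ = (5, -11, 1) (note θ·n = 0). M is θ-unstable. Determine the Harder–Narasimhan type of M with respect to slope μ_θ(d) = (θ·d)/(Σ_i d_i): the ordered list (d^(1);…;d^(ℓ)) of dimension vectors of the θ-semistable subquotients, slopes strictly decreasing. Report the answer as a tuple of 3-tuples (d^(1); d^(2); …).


Interval decomposition of M: I[1,1]^2, I[1,3]^2.
HN type (ℓ=3): μ^(1)=5; μ^(2)=1; μ^(3)=-3

((2, 0, 0); (0, 0, 2); (2, 2, 0))


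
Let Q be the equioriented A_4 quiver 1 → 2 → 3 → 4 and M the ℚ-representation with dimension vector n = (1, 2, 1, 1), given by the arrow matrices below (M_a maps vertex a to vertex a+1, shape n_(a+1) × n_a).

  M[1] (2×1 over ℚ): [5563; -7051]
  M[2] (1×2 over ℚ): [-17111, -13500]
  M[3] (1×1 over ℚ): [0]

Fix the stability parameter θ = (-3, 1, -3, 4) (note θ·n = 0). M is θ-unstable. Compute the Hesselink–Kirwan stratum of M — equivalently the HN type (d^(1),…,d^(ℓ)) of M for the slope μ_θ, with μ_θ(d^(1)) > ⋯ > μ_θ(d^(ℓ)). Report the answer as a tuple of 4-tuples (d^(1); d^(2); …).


Barcode: M ≅ I[1,3], I[2,2], I[4,4]. HN layers by μ_θ (4 steps, strictly decreasing):
  μ^(1)=4; μ^(2)=1; μ^(3)=-1; μ^(4)=-3

((0, 0, 0, 1); (0, 1, 0, 0); (0, 1, 1, 0); (1, 0, 0, 0))


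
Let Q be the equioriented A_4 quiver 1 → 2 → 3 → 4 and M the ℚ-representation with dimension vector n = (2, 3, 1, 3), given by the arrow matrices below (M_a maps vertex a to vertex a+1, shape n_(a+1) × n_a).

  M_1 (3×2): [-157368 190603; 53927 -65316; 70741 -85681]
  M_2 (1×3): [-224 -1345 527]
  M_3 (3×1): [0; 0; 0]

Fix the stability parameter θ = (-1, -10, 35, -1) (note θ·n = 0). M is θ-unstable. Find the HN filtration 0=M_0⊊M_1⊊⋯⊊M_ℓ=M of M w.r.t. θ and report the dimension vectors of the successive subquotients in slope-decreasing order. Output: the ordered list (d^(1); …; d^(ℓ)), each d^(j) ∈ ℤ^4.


Barcode: M ≅ I[1,2], I[1,3], I[2,2], I[4,4]^3. HN layers by μ_θ (4 steps, strictly decreasing):
  μ^(1)=35; μ^(2)=-1; μ^(3)=-11/2; μ^(4)=-10

((0, 0, 1, 0); (0, 0, 0, 3); (2, 2, 0, 0); (0, 1, 0, 0))


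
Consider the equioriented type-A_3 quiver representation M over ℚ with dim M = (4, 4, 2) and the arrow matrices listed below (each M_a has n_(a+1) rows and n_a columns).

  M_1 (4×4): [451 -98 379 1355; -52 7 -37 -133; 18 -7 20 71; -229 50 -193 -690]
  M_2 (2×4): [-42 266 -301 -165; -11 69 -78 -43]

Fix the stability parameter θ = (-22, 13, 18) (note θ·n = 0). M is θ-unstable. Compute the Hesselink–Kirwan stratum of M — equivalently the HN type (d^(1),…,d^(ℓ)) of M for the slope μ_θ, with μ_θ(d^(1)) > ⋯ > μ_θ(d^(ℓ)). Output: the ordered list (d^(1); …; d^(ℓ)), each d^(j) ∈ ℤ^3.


Via rank(M_{q-1}∘⋯∘M_p): M ≅ I[1,2]^2, I[1,3]^2.
μ_θ-semistable layers: μ^(1)=18; μ^(2)=13; μ^(3)=-22

((0, 0, 2); (0, 4, 0); (4, 0, 0))


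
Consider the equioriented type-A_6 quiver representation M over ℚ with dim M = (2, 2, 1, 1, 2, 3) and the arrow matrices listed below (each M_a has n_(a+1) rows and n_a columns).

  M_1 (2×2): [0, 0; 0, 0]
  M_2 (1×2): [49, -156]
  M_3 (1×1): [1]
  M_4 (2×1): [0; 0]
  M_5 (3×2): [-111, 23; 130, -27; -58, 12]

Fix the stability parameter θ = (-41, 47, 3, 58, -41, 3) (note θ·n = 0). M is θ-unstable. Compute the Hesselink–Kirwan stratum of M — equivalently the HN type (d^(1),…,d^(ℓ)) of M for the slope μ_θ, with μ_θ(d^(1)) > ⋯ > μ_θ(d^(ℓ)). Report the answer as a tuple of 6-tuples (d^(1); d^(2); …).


Interval decomposition of M: I[1,1]^2, I[2,2], I[2,4], I[5,6]^2, I[6,6].
HN type (ℓ=5): μ^(1)=58; μ^(2)=47; μ^(3)=25; μ^(4)=3; μ^(5)=-41

((0, 0, 0, 1, 0, 0); (0, 1, 0, 0, 0, 0); (0, 1, 1, 0, 0, 0); (0, 0, 0, 0, 0, 3); (2, 0, 0, 0, 2, 0))


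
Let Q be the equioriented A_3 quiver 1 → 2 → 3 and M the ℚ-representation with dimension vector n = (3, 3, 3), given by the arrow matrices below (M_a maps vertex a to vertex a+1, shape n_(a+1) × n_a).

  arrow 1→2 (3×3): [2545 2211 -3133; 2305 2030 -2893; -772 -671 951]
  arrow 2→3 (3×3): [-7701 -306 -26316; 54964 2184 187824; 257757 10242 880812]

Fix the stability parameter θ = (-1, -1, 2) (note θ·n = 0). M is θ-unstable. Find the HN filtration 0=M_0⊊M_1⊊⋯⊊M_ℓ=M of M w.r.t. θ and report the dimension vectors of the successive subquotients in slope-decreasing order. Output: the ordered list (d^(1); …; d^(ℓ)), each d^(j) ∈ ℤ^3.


Interval decomposition of M: I[1,2]^2, I[1,3], I[3,3]^2.
HN type (ℓ=2): μ^(1)=2; μ^(2)=-1

((0, 0, 3); (3, 3, 0))


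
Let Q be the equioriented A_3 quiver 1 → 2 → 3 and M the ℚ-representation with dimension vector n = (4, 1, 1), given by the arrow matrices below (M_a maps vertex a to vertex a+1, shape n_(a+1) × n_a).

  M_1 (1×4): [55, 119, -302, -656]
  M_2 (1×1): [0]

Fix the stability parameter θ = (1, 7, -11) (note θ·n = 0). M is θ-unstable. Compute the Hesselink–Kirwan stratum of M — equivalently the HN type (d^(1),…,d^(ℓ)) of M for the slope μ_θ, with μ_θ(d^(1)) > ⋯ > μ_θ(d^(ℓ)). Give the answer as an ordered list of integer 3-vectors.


Via rank(M_{q-1}∘⋯∘M_p): M ≅ I[1,1]^3, I[1,2], I[3,3].
μ_θ-semistable layers: μ^(1)=7; μ^(2)=1; μ^(3)=-11

((0, 1, 0); (4, 0, 0); (0, 0, 1))


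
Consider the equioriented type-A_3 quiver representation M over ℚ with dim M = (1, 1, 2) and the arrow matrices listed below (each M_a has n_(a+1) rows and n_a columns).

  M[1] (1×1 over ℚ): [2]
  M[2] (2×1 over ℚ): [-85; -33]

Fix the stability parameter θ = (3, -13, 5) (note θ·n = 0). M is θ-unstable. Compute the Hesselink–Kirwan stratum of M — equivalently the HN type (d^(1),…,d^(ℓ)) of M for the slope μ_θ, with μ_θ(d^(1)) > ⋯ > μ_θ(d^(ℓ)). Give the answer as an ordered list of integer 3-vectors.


Barcode: M ≅ I[1,3], I[3,3]. HN layers by μ_θ (2 steps, strictly decreasing):
  μ^(1)=5; μ^(2)=-5

((0, 0, 2); (1, 1, 0))


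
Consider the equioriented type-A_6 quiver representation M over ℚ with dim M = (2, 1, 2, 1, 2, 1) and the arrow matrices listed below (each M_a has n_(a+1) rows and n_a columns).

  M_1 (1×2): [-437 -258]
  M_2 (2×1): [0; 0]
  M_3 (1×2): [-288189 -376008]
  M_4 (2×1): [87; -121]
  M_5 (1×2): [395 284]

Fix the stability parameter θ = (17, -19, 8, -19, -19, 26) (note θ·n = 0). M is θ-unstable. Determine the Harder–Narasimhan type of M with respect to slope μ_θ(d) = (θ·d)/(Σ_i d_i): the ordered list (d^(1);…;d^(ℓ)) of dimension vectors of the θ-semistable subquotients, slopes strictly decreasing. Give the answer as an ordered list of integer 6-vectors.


Via rank(M_{q-1}∘⋯∘M_p): M ≅ I[1,1], I[1,2], I[3,3], I[3,6], I[5,5].
μ_θ-semistable layers: μ^(1)=26; μ^(2)=17; μ^(3)=8; μ^(4)=-1; μ^(5)=-10; μ^(6)=-19

((0, 0, 0, 0, 0, 1); (1, 0, 0, 0, 0, 0); (0, 0, 1, 0, 0, 0); (1, 1, 0, 0, 0, 0); (0, 0, 1, 1, 1, 0); (0, 0, 0, 0, 1, 0))


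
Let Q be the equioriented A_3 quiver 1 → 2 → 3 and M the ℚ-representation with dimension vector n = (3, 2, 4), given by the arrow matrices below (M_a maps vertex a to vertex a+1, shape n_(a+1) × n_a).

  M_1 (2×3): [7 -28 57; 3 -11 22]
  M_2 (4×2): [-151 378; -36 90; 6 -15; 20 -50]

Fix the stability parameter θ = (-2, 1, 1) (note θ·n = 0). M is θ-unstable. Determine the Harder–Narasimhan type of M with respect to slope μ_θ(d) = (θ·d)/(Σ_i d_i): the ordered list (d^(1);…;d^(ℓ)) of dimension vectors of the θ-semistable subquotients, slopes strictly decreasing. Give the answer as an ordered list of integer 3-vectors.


Interval decomposition of M: I[1,1], I[1,3]^2, I[3,3]^2.
HN type (ℓ=2): μ^(1)=1; μ^(2)=-2

((0, 2, 4); (3, 0, 0))


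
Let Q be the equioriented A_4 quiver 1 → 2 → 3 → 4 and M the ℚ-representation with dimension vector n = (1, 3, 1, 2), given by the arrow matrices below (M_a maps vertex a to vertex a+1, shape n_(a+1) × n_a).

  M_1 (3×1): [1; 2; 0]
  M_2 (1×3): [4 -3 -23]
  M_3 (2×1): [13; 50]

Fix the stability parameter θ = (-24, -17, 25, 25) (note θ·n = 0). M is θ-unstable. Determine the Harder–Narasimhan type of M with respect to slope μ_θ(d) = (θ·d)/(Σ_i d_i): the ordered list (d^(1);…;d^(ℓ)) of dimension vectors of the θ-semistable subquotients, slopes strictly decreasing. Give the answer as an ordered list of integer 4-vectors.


Via rank(M_{q-1}∘⋯∘M_p): M ≅ I[1,4], I[2,2]^2, I[4,4].
μ_θ-semistable layers: μ^(1)=25; μ^(2)=-17; μ^(3)=-24

((0, 0, 1, 2); (0, 3, 0, 0); (1, 0, 0, 0))


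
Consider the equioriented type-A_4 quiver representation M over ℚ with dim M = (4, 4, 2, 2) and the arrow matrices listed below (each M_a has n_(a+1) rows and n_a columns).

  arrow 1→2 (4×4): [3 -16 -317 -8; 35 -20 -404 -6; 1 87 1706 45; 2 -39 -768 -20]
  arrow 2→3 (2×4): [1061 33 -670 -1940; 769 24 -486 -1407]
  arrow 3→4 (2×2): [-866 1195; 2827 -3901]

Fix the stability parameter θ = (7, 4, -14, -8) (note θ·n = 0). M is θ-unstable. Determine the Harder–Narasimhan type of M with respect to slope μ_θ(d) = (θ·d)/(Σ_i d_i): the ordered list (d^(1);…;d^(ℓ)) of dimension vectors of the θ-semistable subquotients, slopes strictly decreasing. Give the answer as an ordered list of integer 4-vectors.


Barcode: M ≅ I[1,2]^2, I[1,4]^2. HN layers by μ_θ (2 steps, strictly decreasing):
  μ^(1)=11/2; μ^(2)=-11/4

((2, 2, 0, 0); (2, 2, 2, 2))


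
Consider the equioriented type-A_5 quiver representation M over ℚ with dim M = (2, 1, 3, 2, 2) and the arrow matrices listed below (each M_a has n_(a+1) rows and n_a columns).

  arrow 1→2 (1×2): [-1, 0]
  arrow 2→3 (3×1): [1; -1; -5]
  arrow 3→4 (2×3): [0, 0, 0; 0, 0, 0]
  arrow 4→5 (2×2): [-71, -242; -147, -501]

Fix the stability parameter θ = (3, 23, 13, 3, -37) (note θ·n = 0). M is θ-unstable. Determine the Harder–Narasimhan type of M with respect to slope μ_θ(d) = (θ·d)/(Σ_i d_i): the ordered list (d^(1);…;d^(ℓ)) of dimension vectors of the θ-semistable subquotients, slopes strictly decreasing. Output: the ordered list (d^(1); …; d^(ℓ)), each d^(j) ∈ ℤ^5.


Via rank(M_{q-1}∘⋯∘M_p): M ≅ I[1,1], I[1,3], I[3,3]^2, I[4,5]^2.
μ_θ-semistable layers: μ^(1)=18; μ^(2)=13; μ^(3)=3; μ^(4)=-17

((0, 1, 1, 0, 0); (0, 0, 2, 0, 0); (2, 0, 0, 0, 0); (0, 0, 0, 2, 2))


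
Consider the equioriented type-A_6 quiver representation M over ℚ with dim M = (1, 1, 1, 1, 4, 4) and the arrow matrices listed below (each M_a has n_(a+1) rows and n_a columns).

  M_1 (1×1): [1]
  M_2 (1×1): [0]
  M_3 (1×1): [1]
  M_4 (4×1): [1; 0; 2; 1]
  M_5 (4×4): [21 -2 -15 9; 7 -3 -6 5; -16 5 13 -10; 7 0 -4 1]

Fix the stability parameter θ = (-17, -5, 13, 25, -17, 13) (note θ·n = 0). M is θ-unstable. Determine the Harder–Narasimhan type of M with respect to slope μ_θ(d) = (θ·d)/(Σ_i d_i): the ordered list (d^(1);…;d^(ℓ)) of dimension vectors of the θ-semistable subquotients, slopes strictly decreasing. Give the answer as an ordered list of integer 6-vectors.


Barcode: M ≅ I[1,2], I[3,5], I[5,6]^3, I[6,6]. HN layers by μ_θ (4 steps, strictly decreasing):
  μ^(1)=13; μ^(2)=7; μ^(3)=-5; μ^(4)=-17

((0, 0, 0, 0, 0, 4); (0, 0, 1, 1, 1, 0); (0, 1, 0, 0, 0, 0); (1, 0, 0, 0, 3, 0))


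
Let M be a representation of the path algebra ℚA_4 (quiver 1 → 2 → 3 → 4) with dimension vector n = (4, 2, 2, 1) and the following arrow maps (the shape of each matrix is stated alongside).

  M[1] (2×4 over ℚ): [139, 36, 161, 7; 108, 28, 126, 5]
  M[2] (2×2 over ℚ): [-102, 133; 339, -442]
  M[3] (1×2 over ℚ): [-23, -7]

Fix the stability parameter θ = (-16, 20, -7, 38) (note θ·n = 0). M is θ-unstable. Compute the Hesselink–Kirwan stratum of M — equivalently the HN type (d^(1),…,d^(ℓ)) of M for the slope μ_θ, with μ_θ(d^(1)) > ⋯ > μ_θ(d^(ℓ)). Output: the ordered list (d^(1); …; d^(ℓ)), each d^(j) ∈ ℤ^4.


Barcode: M ≅ I[1,1]^2, I[1,3], I[1,4]. HN layers by μ_θ (3 steps, strictly decreasing):
  μ^(1)=38; μ^(2)=13/2; μ^(3)=-16

((0, 0, 0, 1); (0, 2, 2, 0); (4, 0, 0, 0))


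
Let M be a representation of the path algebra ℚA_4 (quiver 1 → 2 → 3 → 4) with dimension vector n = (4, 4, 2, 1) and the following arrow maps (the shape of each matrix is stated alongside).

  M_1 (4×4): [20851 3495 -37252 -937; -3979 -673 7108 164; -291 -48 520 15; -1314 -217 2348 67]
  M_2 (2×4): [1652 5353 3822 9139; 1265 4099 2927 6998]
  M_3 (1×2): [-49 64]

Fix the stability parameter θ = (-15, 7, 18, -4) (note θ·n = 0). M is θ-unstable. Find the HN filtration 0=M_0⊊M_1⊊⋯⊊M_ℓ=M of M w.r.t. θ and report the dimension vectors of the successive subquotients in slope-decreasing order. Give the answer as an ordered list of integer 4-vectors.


Via rank(M_{q-1}∘⋯∘M_p): M ≅ I[1,1], I[1,2], I[1,3], I[1,4], I[2,2].
μ_θ-semistable layers: μ^(1)=18; μ^(2)=7; μ^(3)=-15

((0, 0, 1, 0); (0, 4, 1, 1); (4, 0, 0, 0))


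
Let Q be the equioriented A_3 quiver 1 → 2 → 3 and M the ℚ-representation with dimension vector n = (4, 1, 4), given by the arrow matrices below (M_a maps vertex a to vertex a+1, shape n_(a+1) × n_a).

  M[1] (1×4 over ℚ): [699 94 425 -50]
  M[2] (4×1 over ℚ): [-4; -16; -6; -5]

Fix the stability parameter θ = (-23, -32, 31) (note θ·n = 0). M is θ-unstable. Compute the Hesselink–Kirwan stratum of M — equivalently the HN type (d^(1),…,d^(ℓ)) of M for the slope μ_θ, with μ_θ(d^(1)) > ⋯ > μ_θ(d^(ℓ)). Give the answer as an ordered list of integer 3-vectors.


Via rank(M_{q-1}∘⋯∘M_p): M ≅ I[1,1]^3, I[1,3], I[3,3]^3.
μ_θ-semistable layers: μ^(1)=31; μ^(2)=-23; μ^(3)=-55/2

((0, 0, 4); (3, 0, 0); (1, 1, 0))


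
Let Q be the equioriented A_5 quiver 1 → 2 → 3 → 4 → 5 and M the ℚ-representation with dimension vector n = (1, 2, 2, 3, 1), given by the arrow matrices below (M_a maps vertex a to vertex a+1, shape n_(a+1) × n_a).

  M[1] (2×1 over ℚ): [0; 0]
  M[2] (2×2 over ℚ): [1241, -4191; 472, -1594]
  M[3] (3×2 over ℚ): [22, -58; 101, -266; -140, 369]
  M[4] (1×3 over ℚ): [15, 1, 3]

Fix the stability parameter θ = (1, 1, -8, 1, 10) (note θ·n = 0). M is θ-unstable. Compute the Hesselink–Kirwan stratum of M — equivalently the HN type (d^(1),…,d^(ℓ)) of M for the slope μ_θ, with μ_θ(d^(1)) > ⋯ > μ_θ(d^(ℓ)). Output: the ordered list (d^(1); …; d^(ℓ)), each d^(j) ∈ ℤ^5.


Via rank(M_{q-1}∘⋯∘M_p): M ≅ I[1,1], I[2,4], I[2,5], I[4,4].
μ_θ-semistable layers: μ^(1)=10; μ^(2)=1; μ^(3)=-7/2

((0, 0, 0, 0, 1); (1, 0, 0, 3, 0); (0, 2, 2, 0, 0))


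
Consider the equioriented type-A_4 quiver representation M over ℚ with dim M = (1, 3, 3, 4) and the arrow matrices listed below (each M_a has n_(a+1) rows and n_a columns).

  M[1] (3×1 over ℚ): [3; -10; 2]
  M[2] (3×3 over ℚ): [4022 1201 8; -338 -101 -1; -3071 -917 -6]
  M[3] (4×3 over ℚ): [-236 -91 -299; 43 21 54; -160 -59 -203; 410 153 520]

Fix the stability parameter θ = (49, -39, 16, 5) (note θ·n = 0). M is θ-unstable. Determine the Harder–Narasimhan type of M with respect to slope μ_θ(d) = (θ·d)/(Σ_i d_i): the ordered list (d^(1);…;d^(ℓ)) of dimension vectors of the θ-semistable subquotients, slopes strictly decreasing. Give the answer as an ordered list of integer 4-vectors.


Barcode: M ≅ I[1,4], I[2,4]^2, I[4,4]. HN layers by μ_θ (3 steps, strictly decreasing):
  μ^(1)=21/2; μ^(2)=5; μ^(3)=-39

((0, 0, 3, 3); (1, 1, 0, 1); (0, 2, 0, 0))


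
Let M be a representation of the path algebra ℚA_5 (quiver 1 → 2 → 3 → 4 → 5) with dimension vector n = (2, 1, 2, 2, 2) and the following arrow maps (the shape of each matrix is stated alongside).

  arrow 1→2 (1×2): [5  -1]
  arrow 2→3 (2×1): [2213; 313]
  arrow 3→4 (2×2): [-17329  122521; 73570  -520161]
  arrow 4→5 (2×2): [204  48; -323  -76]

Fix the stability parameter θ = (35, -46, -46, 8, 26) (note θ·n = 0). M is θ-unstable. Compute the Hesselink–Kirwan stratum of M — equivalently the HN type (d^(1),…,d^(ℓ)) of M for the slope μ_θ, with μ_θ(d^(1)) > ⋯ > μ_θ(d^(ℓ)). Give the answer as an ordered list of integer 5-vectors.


Via rank(M_{q-1}∘⋯∘M_p): M ≅ I[1,1], I[1,4], I[3,5], I[5,5].
μ_θ-semistable layers: μ^(1)=35; μ^(2)=26; μ^(3)=8; μ^(4)=-19; μ^(5)=-46

((1, 0, 0, 0, 0); (0, 0, 0, 0, 2); (0, 0, 0, 2, 0); (1, 1, 1, 0, 0); (0, 0, 1, 0, 0))


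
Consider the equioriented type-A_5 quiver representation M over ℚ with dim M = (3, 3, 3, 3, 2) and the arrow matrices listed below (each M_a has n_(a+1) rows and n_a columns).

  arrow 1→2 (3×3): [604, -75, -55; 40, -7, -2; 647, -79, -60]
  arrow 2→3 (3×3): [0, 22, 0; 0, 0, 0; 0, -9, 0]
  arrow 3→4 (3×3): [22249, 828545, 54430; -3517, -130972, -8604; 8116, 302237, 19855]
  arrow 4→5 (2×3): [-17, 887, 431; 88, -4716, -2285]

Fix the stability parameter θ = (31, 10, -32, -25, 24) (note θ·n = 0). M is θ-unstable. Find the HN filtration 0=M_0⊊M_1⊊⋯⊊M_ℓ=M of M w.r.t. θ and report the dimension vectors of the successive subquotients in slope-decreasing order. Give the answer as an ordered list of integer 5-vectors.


Barcode: M ≅ I[1,2]^2, I[1,5], I[3,4], I[3,5]. HN layers by μ_θ (5 steps, strictly decreasing):
  μ^(1)=24; μ^(2)=41/2; μ^(3)=-4; μ^(4)=-25; μ^(5)=-32

((0, 0, 0, 0, 2); (2, 2, 0, 0, 0); (1, 1, 1, 1, 0); (0, 0, 0, 2, 0); (0, 0, 2, 0, 0))


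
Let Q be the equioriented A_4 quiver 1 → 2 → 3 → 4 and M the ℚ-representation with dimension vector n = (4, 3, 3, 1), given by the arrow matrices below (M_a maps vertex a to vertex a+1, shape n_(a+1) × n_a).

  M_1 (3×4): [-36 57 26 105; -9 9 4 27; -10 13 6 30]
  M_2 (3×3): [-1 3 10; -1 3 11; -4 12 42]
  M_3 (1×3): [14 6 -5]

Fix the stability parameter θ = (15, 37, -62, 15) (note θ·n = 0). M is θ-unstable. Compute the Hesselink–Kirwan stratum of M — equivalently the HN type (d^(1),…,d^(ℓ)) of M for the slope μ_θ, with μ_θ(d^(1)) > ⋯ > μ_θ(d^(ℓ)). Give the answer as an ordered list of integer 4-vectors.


Via rank(M_{q-1}∘⋯∘M_p): M ≅ I[1,1], I[1,2], I[1,3], I[1,4], I[3,3].
μ_θ-semistable layers: μ^(1)=37; μ^(2)=15; μ^(3)=-10/3; μ^(4)=-62

((0, 1, 0, 0); (2, 0, 0, 1); (2, 2, 2, 0); (0, 0, 1, 0))


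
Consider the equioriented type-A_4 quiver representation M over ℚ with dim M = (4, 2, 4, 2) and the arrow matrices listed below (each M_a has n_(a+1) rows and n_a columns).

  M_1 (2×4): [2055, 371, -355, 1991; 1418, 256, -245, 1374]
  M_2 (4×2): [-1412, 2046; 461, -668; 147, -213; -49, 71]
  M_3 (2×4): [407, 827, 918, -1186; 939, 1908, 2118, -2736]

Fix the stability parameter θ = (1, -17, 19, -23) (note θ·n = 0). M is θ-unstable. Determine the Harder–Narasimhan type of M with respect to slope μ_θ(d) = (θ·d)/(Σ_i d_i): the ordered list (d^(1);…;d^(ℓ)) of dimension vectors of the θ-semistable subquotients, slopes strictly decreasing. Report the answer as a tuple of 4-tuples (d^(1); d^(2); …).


Interval decomposition of M: I[1,1]^2, I[1,3], I[1,4], I[3,3], I[3,4].
HN type (ℓ=4): μ^(1)=19; μ^(2)=1; μ^(3)=-2; μ^(4)=-8

((0, 0, 2, 0); (2, 0, 0, 0); (0, 0, 2, 2); (2, 2, 0, 0))


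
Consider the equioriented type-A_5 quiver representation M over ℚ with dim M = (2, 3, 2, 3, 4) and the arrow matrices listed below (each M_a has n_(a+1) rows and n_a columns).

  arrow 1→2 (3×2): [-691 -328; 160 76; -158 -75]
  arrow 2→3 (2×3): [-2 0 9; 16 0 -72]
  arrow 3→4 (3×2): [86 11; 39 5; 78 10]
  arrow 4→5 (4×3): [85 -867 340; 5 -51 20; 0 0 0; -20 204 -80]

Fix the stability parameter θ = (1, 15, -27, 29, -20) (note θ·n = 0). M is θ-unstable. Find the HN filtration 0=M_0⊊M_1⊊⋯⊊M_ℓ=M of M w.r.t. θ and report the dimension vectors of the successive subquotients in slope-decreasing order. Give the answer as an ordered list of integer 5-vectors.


Via rank(M_{q-1}∘⋯∘M_p): M ≅ I[1,2], I[1,5], I[2,2], I[3,4], I[4,4], I[5,5]^3.
μ_θ-semistable layers: μ^(1)=29; μ^(2)=15; μ^(3)=9/2; μ^(4)=1; μ^(5)=-11/3; μ^(6)=-20; μ^(7)=-27

((0, 0, 0, 2, 0); (0, 2, 0, 0, 0); (0, 0, 0, 1, 1); (1, 0, 0, 0, 0); (1, 1, 1, 0, 0); (0, 0, 0, 0, 3); (0, 0, 1, 0, 0))


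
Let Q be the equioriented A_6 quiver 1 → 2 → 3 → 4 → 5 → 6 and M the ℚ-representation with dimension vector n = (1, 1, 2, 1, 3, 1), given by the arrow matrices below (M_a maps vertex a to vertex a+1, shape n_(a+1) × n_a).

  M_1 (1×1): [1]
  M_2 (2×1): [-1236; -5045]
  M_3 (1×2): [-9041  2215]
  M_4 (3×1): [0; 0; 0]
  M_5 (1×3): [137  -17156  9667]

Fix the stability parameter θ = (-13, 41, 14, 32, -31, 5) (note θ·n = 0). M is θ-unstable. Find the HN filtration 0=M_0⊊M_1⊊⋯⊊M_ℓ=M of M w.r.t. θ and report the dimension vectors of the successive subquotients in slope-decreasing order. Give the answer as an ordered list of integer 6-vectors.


Via rank(M_{q-1}∘⋯∘M_p): M ≅ I[1,4], I[3,3], I[5,5]^2, I[5,6].
μ_θ-semistable layers: μ^(1)=32; μ^(2)=55/2; μ^(3)=14; μ^(4)=5; μ^(5)=-13; μ^(6)=-31

((0, 0, 0, 1, 0, 0); (0, 1, 1, 0, 0, 0); (0, 0, 1, 0, 0, 0); (0, 0, 0, 0, 0, 1); (1, 0, 0, 0, 0, 0); (0, 0, 0, 0, 3, 0))
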